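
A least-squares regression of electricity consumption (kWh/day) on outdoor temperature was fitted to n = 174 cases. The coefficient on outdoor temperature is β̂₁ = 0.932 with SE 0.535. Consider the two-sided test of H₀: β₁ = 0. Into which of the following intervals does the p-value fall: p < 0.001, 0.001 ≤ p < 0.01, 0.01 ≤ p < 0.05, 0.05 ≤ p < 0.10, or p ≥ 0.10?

0.05 ≤ p < 0.10

t = 0.932 / 0.535 = 1.742.
df = n − 2 = 174 − 2 = 172.
Two-sided p = 2·P(T_{172} > |t|) ≈ 0.0833.
So 0.05 ≤ p < 0.10.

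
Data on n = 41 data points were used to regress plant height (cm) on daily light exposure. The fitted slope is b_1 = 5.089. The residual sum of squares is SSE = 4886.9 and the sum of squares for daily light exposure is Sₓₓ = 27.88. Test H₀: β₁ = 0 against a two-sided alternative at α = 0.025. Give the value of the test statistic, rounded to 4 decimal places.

t = 2.4005

MSE = SSE/(n − 2) = 4886.9/39 = 125.305.
SE(b_1) = √(MSE/Sₓₓ) = √(125.305/27.88) = 2.12001.
t = 5.089 / 2.12001 = 2.4005.
df = n − 2 = 39.
Two-sided p ≈ 0.0212, which is < 0.025, so reject H₀.
There is evidence that daily light exposure is associated with plant height.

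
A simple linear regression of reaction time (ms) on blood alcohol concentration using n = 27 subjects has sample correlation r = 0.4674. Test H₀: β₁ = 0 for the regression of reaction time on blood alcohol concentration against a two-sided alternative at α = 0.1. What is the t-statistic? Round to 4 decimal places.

t = r·√(n − 2)/√(1 − r²) = 0.4674·√25/√0.781537 = 2.6435.
df = n − 2 = 25.
Two-sided p ≈ 0.0140, which is < 0.1, so reject H₀.
There is evidence of a linear association between blood alcohol concentration and reaction time.

t = 2.6435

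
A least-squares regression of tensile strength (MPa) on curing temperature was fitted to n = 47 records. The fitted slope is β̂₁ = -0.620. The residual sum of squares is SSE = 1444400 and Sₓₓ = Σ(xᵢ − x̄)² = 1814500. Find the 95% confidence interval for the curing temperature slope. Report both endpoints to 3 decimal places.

MSE = SSE/(n − 2) = 1444400/45 = 32097.8.
SE(β̂₁) = √(MSE/Sₓₓ) = √(32097.8/1814500) = 0.133002.
df = n − 2 = 45.
t* = t_{0.025, 45} = 2.014103.
Margin = t* × SE = 2.014103 × 0.133002 = 0.26788.
CI: -0.620 ± 0.26788 → (-0.888, -0.352).
With 95% confidence, each one-unit increase in curing temperature is associated with a change of between -0.888 and -0.352 MPa in tensile strength.

(-0.888, -0.352)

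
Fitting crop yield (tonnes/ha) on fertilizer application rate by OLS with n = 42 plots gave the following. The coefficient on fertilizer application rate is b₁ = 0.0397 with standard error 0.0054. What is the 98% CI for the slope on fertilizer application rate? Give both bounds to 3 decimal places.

df = n − 2 = 42 − 2 = 40.
t* = t_{0.01, 40} = 2.423257.
Margin = t* × SE = 2.423257 × 0.0054 = 0.01309.
CI: 0.0397 ± 0.01309 → (0.027, 0.053).
With 98% confidence, each one-unit increase in fertilizer application rate is associated with a change of between 0.027 and 0.053 tonnes/ha in crop yield.

(0.027, 0.053)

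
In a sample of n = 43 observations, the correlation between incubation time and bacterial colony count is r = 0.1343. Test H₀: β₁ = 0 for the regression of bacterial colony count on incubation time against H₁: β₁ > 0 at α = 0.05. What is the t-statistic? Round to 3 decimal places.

t = 0.868

t = r·√(n − 2)/√(1 − r²) = 0.1343·√41/√0.981964 = 0.868.
df = n − 2 = 41.
One-sided p ≈ 0.1953, which is ≥ 0.05, so fail to reject H₀.
The data do not give significant evidence of a linear association between incubation time and bacterial colony count.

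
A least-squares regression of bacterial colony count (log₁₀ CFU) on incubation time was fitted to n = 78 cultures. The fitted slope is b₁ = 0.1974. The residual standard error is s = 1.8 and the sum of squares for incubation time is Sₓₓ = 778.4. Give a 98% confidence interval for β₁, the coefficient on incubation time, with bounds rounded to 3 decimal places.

SE(b₁) = s/√Sₓₓ = 1.8/√778.4 = 0.0645165.
df = n − 2 = 76.
t* = t_{0.01, 76} = 2.37642.
Margin = t* × SE = 2.37642 × 0.0645165 = 0.15332.
CI: 0.1974 ± 0.15332 → (0.044, 0.351).
With 98% confidence, each one-unit increase in incubation time is associated with a change of between 0.044 and 0.351 log₁₀ CFU in bacterial colony count.

(0.044, 0.351)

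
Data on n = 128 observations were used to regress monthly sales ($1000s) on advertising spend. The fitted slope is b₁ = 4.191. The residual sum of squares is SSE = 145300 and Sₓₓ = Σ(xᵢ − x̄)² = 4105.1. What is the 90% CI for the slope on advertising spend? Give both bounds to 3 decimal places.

(3.313, 5.069)

MSE = SSE/(n − 2) = 145300/126 = 1153.17.
SE(b₁) = √(MSE/Sₓₓ) = √(1153.17/4105.1) = 0.530012.
df = n − 2 = 126.
t* = t_{0.05, 126} = 1.657037.
Margin = t* × SE = 1.657037 × 0.530012 = 0.87825.
CI: 4.191 ± 0.87825 → (3.313, 5.069).
With 90% confidence, each one-unit increase in advertising spend is associated with a change of between 3.313 and 5.069 $1000s in monthly sales.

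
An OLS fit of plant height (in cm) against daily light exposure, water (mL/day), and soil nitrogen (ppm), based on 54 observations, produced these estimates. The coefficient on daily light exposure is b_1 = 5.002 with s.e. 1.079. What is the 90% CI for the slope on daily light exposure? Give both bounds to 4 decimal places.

(3.1937, 6.8103)

df = n − k − 1 = 54 − 3 − 1 = 50.
t* = t_{0.05, 50} = 1.675905.
Margin = t* × SE = 1.675905 × 1.079 = 1.808302.
CI: 5.002 ± 1.808302 → (3.1937, 6.8103).
With 90% confidence, each one-unit increase in daily light exposure is associated with a change of between 3.1937 and 6.8103 cm in plant height, holding the other predictors fixed.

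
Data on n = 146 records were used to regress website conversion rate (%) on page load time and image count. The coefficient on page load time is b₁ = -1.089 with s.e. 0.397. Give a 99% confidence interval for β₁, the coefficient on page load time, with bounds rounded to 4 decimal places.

(-2.1254, -0.0526)

df = n − k − 1 = 146 − 2 − 1 = 143.
t* = t_{0.005, 143} = 2.610647.
Margin = t* × SE = 2.610647 × 0.397 = 1.036427.
CI: -1.089 ± 1.036427 → (-2.1254, -0.0526).
With 99% confidence, each one-unit increase in page load time is associated with a change of between -2.1254 and -0.0526 % in website conversion rate, holding the other predictors fixed.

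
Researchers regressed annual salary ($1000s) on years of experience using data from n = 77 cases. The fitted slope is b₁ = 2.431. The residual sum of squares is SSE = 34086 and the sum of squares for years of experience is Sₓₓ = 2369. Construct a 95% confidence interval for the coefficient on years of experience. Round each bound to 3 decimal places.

(1.558, 3.304)

MSE = SSE/(n − 2) = 34086/75 = 454.48.
SE(b₁) = √(MSE/Sₓₓ) = √(454.48/2369) = 0.438001.
df = n − 2 = 75.
t* = t_{0.025, 75} = 1.992102.
Margin = t* × SE = 1.992102 × 0.438001 = 0.87254.
CI: 2.431 ± 0.87254 → (1.558, 3.304).
With 95% confidence, each one-unit increase in years of experience is associated with a change of between 1.558 and 3.304 $1000s in annual salary.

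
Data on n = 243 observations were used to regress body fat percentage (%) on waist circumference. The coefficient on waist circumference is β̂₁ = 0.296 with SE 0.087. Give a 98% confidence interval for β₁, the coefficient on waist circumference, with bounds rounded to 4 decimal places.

df = n − 2 = 243 − 2 = 241.
t* = t_{0.01, 241} = 2.34192.
Margin = t* × SE = 2.34192 × 0.087 = 0.203747.
CI: 0.296 ± 0.203747 → (0.0923, 0.4997).
With 98% confidence, each one-unit increase in waist circumference is associated with a change of between 0.0923 and 0.4997 % in body fat percentage.

(0.0923, 0.4997)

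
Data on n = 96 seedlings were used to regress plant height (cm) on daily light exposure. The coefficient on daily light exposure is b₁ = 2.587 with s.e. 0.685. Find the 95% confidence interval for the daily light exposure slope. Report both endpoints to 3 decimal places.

(1.227, 3.947)

df = n − 2 = 96 − 2 = 94.
t* = t_{0.025, 94} = 1.985523.
Margin = t* × SE = 1.985523 × 0.685 = 1.36008.
CI: 2.587 ± 1.36008 → (1.227, 3.947).
With 95% confidence, each one-unit increase in daily light exposure is associated with a change of between 1.227 and 3.947 cm in plant height.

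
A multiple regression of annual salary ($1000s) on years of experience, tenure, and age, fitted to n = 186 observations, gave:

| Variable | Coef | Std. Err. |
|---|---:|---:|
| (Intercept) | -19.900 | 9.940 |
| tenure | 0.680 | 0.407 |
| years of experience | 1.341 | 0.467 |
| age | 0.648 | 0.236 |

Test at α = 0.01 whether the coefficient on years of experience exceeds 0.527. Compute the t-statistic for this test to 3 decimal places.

t = 1.743

Read off: b = 1.341, SE = 0.467 for years of experience.
H₀: β₁ = 0.527 vs H₁: β₁ > 0.527.
t = (1.341 − 0.527) / 0.467 = 1.743.
df = n − k − 1 = 186 − 3 − 1 = 182.
One-sided p ≈ 0.0415, which is ≥ 0.01, so fail to reject H₀.
The data do not give significant evidence that the true slope on years of experience exceeds 0.527 $1000s per unit, holding the other predictors fixed.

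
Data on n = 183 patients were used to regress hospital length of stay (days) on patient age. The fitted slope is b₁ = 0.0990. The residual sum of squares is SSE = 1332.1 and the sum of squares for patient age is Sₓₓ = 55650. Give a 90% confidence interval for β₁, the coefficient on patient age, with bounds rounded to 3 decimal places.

MSE = SSE/(n − 2) = 1332.1/181 = 7.35967.
SE(b₁) = √(MSE/Sₓₓ) = √(7.35967/55650) = 0.0115.
df = n − 2 = 181.
t* = t_{0.05, 181} = 1.653316.
Margin = t* × SE = 1.653316 × 0.0115 = 0.01901.
CI: 0.0990 ± 0.01901 → (0.080, 0.118).
With 90% confidence, each one-unit increase in patient age is associated with a change of between 0.080 and 0.118 days in hospital length of stay.

(0.080, 0.118)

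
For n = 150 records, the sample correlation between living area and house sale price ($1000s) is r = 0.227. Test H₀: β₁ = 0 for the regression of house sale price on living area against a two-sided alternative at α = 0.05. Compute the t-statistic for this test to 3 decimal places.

t = r·√(n − 2)/√(1 − r²) = 0.227·√148/√0.948471 = 2.836.
df = n − 2 = 148.
Two-sided p ≈ 0.0052, which is < 0.05, so reject H₀.
There is evidence of a linear association between living area and house sale price.

t = 2.836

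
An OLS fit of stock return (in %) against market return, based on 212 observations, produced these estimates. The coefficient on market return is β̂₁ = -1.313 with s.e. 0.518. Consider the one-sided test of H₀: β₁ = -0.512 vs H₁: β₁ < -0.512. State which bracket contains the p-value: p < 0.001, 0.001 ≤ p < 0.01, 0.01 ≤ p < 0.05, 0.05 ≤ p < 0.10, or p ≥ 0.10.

t = (-1.313 − (-0.512)) / 0.518 = -1.546.
df = n − 2 = 212 − 2 = 210.
One-sided p = P(T_{210} < t) ≈ 0.0618.
So 0.05 ≤ p < 0.10.

0.05 ≤ p < 0.10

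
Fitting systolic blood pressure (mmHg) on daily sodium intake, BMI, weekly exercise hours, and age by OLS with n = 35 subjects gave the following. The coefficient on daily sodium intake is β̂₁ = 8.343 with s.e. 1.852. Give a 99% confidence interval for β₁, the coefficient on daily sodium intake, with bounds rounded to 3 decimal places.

(3.250, 13.436)

df = n − k − 1 = 35 − 4 − 1 = 30.
t* = t_{0.005, 30} = 2.749996.
Margin = t* × SE = 2.749996 × 1.852 = 5.09299.
CI: 8.343 ± 5.09299 → (3.250, 13.436).
With 99% confidence, each one-unit increase in daily sodium intake is associated with a change of between 3.250 and 13.436 mmHg in systolic blood pressure, holding the other predictors fixed.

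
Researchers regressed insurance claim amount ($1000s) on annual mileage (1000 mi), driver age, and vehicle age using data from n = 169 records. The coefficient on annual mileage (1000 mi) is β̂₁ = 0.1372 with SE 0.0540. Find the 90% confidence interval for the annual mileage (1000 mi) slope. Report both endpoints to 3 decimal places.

df = n − k − 1 = 169 − 3 − 1 = 165.
t* = t_{0.05, 165} = 1.654141.
Margin = t* × SE = 1.654141 × 0.0540 = 0.08932.
CI: 0.1372 ± 0.08932 → (0.048, 0.227).
With 90% confidence, each one-unit increase in annual mileage (1000 mi) is associated with a change of between 0.048 and 0.227 $1000s in insurance claim amount, holding the other predictors fixed.

(0.048, 0.227)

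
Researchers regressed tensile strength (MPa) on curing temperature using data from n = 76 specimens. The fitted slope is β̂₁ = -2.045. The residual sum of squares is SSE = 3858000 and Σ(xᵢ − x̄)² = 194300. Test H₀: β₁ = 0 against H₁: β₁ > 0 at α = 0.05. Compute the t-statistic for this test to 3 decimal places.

t = -3.948

MSE = SSE/(n − 2) = 3858000/74 = 52135.1.
SE(β̂₁) = √(MSE/Sₓₓ) = √(52135.1/194300) = 0.517999.
t = -2.045 / 0.517999 = -3.948.
df = n − 2 = 74.
One-sided p ≈ 0.9999, which is ≥ 0.05, so fail to reject H₀.
The data do not give significant evidence that the true slope on curing temperature is positive.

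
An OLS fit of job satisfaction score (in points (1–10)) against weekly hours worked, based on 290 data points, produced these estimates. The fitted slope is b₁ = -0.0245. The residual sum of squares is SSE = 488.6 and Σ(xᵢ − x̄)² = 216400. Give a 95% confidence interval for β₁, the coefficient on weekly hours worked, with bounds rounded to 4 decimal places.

MSE = SSE/(n − 2) = 488.6/288 = 1.69653.
SE(b₁) = √(MSE/Sₓₓ) = √(1.69653/216400) = 0.00279996.
df = n − 2 = 288.
t* = t_{0.025, 288} = 1.968235.
Margin = t* × SE = 1.968235 × 0.00279996 = 0.005511.
CI: -0.0245 ± 0.005511 → (-0.0300, -0.0190).
With 95% confidence, each one-unit increase in weekly hours worked is associated with a change of between -0.0300 and -0.0190 points (1–10) in job satisfaction score.

(-0.0300, -0.0190)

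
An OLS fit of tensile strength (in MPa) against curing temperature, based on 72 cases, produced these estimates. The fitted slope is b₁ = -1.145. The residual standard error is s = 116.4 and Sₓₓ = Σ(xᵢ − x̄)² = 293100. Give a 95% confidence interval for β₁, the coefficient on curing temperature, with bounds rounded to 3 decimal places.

SE(b₁) = s/√Sₓₓ = 116.4/√293100 = 0.215003.
df = n − 2 = 70.
t* = t_{0.025, 70} = 1.994437.
Margin = t* × SE = 1.994437 × 0.215003 = 0.42881.
CI: -1.145 ± 0.42881 → (-1.574, -0.716).
With 95% confidence, each one-unit increase in curing temperature is associated with a change of between -1.574 and -0.716 MPa in tensile strength.

(-1.574, -0.716)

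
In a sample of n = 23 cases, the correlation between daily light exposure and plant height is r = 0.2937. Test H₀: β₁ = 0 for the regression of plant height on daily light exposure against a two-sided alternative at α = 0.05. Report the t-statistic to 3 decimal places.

t = 1.408

t = r·√(n − 2)/√(1 − r²) = 0.2937·√21/√0.91374 = 1.408.
df = n − 2 = 21.
Two-sided p ≈ 0.1738, which is ≥ 0.05, so fail to reject H₀.
The data do not give significant evidence of a linear association between daily light exposure and plant height.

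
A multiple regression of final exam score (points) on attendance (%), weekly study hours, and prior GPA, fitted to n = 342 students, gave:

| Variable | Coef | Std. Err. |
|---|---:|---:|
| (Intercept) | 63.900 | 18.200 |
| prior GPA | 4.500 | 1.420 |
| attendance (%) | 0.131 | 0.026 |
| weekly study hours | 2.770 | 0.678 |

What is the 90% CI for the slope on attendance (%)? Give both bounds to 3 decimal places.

Read off: b = 0.131, SE = 0.026 for attendance (%).
df = n − k − 1 = 342 − 3 − 1 = 338.
t* = t_{0.05, 338} = 1.649374.
Margin = t* × SE = 1.649374 × 0.026 = 0.04288.
CI: 0.131 ± 0.04288 → (0.088, 0.174).

(0.088, 0.174)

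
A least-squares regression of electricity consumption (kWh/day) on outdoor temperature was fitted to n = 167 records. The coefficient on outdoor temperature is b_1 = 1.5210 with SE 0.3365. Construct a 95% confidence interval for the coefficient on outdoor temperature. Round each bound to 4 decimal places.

df = n − 2 = 167 − 2 = 165.
t* = t_{0.025, 165} = 1.974446.
Margin = t* × SE = 1.974446 × 0.3365 = 0.664401.
CI: 1.5210 ± 0.664401 → (0.8566, 2.1854).
With 95% confidence, each one-unit increase in outdoor temperature is associated with a change of between 0.8566 and 2.1854 kWh/day in electricity consumption.

(0.8566, 2.1854)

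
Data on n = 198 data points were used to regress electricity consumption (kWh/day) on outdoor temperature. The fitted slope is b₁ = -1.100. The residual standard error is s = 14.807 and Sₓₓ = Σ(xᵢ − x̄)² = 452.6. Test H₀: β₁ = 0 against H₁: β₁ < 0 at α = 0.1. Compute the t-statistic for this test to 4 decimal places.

SE(b₁) = s/√Sₓₓ = 14.807/√452.6 = 0.696001.
t = -1.100 / 0.696001 = -1.5805.
df = n − 2 = 196.
One-sided p ≈ 0.0578, which is < 0.1, so reject H₀.
There is evidence that the true slope on outdoor temperature is negative.

t = -1.5805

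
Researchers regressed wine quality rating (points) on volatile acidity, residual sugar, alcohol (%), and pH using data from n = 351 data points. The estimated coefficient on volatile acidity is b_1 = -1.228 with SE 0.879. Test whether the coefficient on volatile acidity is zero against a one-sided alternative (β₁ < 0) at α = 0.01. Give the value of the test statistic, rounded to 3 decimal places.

t = -1.397

H₀: β₁ = 0 vs H₁: β₁ < 0.
t = (b_1 − β₁⁰)/SE = -1.228 / 0.879 = -1.397.
df = n − k − 1 = 351 − 4 − 1 = 346.
One-sided p ≈ 0.0816, which is ≥ 0.01, so fail to reject H₀.
The data do not give significant evidence that the true slope on volatile acidity is negative, holding the other predictors fixed.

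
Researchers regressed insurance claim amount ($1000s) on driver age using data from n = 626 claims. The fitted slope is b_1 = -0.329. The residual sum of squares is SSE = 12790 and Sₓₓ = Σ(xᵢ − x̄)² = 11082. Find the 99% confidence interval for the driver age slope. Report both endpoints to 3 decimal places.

(-0.440, -0.218)

MSE = SSE/(n − 2) = 12790/624 = 20.4968.
SE(b_1) = √(MSE/Sₓₓ) = √(20.4968/11082) = 0.0430065.
df = n − 2 = 624.
t* = t_{0.005, 624} = 2.583731.
Margin = t* × SE = 2.583731 × 0.0430065 = 0.11112.
CI: -0.329 ± 0.11112 → (-0.440, -0.218).
With 99% confidence, each one-unit increase in driver age is associated with a change of between -0.440 and -0.218 $1000s in insurance claim amount.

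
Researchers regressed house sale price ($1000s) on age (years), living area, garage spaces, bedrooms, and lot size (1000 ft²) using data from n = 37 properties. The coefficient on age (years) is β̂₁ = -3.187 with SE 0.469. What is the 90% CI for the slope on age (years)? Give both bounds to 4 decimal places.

df = n − k − 1 = 37 − 5 − 1 = 31.
t* = t_{0.05, 31} = 1.695519.
Margin = t* × SE = 1.695519 × 0.469 = 0.795198.
CI: -3.187 ± 0.795198 → (-3.9822, -2.3918).
With 90% confidence, each one-unit increase in age (years) is associated with a change of between -3.9822 and -2.3918 $1000s in house sale price, holding the other predictors fixed.

(-3.9822, -2.3918)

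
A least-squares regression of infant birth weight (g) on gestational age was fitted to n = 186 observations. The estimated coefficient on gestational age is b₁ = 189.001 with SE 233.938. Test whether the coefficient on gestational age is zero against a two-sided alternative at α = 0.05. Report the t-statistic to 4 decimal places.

H₀: β₁ = 0 vs H₁: β₁ ≠ 0.
t = (b₁ − β₁⁰)/SE = 189.001 / 233.938 = 0.8079.
df = n − 2 = 186 − 2 = 184.
Two-sided p ≈ 0.4202, which is ≥ 0.05, so fail to reject H₀.
The data do not give significant evidence of an association between gestational age and infant birth weight.

t = 0.8079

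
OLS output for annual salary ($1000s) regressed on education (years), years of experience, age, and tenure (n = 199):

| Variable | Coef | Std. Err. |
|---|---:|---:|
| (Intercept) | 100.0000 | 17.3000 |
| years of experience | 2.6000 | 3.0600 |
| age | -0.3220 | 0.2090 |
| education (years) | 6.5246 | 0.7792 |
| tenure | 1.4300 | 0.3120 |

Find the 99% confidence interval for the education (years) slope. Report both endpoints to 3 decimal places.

(4.498, 8.552)

Read off: b = 6.5246, SE = 0.7792 for education (years).
df = n − k − 1 = 199 − 4 − 1 = 194.
t* = t_{0.005, 194} = 2.601409.
Margin = t* × SE = 2.601409 × 0.7792 = 2.02702.
CI: 6.5246 ± 2.02702 → (4.498, 8.552).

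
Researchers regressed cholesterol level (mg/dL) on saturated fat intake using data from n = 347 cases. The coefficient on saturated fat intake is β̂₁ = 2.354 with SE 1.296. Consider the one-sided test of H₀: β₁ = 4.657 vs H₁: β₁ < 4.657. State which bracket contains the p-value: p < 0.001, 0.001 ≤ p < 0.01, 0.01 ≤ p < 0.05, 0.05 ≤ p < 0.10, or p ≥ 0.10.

0.01 ≤ p < 0.05

t = (2.354 − 4.657) / 1.296 = -1.777.
df = n − 2 = 347 − 2 = 345.
One-sided p = P(T_{345} < t) ≈ 0.0382.
So 0.01 ≤ p < 0.05.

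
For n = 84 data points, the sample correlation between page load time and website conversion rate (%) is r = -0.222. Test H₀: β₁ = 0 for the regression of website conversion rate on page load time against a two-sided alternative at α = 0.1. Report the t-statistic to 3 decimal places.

t = -2.062

t = r·√(n − 2)/√(1 − r²) = -0.222·√82/√0.950716 = -2.062.
df = n − 2 = 82.
Two-sided p ≈ 0.0424, which is < 0.1, so reject H₀.
There is evidence of a linear association between page load time and website conversion rate.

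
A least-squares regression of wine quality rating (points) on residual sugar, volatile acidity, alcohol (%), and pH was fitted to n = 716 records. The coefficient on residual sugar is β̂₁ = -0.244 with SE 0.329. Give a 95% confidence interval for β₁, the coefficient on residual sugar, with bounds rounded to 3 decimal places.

df = n − k − 1 = 716 − 4 − 1 = 711.
t* = t_{0.025, 711} = 1.963306.
Margin = t* × SE = 1.963306 × 0.329 = 0.64593.
CI: -0.244 ± 0.64593 → (-0.890, 0.402).
With 95% confidence, each one-unit increase in residual sugar is associated with a change of between -0.890 and 0.402 points in wine quality rating, holding the other predictors fixed.

(-0.890, 0.402)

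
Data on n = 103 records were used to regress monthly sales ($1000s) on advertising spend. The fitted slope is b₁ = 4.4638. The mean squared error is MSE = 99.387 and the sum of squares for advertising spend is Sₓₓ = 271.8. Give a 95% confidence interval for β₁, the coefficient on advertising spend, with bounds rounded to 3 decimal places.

(3.264, 5.663)

SE(b₁) = √(MSE/Sₓₓ) = √(99.387/271.8) = 0.6047.
df = n − 2 = 101.
t* = t_{0.025, 101} = 1.983731.
Margin = t* × SE = 1.983731 × 0.6047 = 1.19956.
CI: 4.4638 ± 1.19956 → (3.264, 5.663).
With 95% confidence, each one-unit increase in advertising spend is associated with a change of between 3.264 and 5.663 $1000s in monthly sales.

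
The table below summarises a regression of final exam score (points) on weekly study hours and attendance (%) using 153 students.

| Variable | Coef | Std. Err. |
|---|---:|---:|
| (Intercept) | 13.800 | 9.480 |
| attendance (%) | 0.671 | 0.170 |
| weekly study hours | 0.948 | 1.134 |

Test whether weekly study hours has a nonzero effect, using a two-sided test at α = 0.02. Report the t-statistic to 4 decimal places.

t = 0.8360

Read off: b = 0.948, SE = 1.134 for weekly study hours.
H₀: β₁ = 0 vs H₁: β₁ ≠ 0.
t = 0.948 / 1.134 = 0.8360.
df = n − k − 1 = 153 − 2 − 1 = 150.
Two-sided p ≈ 0.4045, which is ≥ 0.02, so fail to reject H₀.
The data do not give significant evidence of an association between weekly study hours and final exam score, after adjusting for the other predictors.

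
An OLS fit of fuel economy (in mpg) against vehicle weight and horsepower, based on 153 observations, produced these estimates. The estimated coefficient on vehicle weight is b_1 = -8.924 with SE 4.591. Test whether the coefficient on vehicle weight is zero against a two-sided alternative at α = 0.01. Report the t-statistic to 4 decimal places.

H₀: β₁ = 0 vs H₁: β₁ ≠ 0.
t = (b_1 − β₁⁰)/SE = -8.924 / 4.591 = -1.9438.
df = n − k − 1 = 153 − 2 − 1 = 150.
Two-sided p ≈ 0.0538, which is ≥ 0.01, so fail to reject H₀.
The data do not give significant evidence of an association between vehicle weight and fuel economy, after adjusting for the other predictors.

t = -1.9438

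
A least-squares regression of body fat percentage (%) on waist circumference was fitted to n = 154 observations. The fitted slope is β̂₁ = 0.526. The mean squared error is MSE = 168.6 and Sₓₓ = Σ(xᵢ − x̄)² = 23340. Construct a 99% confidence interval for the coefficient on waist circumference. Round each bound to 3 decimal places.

(0.304, 0.748)

SE(β̂₁) = √(MSE/Sₓₓ) = √(168.6/23340) = 0.0849921.
df = n − 2 = 152.
t* = t_{0.005, 152} = 2.608561.
Margin = t* × SE = 2.608561 × 0.0849921 = 0.22171.
CI: 0.526 ± 0.22171 → (0.304, 0.748).
With 99% confidence, each one-unit increase in waist circumference is associated with a change of between 0.304 and 0.748 % in body fat percentage.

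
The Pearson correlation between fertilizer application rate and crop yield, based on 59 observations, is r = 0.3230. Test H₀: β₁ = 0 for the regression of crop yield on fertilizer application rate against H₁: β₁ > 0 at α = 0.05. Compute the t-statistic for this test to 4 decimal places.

t = r·√(n − 2)/√(1 − r²) = 0.3230·√57/√0.895671 = 2.5767.
df = n − 2 = 57.
One-sided p ≈ 0.0063, which is < 0.05, so reject H₀.
There is evidence of a linear association between fertilizer application rate and crop yield.

t = 2.5767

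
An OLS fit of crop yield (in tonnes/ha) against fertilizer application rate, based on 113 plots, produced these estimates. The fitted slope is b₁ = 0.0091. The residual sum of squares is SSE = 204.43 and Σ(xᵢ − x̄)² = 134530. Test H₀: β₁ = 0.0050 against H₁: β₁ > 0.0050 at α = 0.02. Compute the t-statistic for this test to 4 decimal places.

t = 1.1081

MSE = SSE/(n − 2) = 204.43/111 = 1.84171.
SE(b₁) = √(MSE/Sₓₓ) = √(1.84171/134530) = 0.0037.
t = (0.0091 − 0.0050) / 0.0037 = 1.1081.
df = n − 2 = 111.
One-sided p ≈ 0.1351, which is ≥ 0.02, so fail to reject H₀.
The data do not give significant evidence that the true slope on fertilizer application rate exceeds 0.0050 tonnes/ha per unit.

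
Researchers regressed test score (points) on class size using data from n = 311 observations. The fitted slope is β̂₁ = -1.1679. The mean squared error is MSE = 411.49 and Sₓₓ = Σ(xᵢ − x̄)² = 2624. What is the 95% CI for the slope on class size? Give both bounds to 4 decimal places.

(-1.9471, -0.3887)

SE(β̂₁) = √(MSE/Sₓₓ) = √(411.49/2624) = 0.396002.
df = n − 2 = 309.
t* = t_{0.025, 309} = 1.967671.
Margin = t* × SE = 1.967671 × 0.396002 = 0.779202.
CI: -1.1679 ± 0.779202 → (-1.9471, -0.3887).
With 95% confidence, each one-unit increase in class size is associated with a change of between -1.9471 and -0.3887 points in test score.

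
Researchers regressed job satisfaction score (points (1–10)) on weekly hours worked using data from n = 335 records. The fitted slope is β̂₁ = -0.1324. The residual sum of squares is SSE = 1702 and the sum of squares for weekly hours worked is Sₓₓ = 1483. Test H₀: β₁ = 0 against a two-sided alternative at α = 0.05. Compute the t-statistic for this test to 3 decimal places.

MSE = SSE/(n − 2) = 1702/333 = 5.11111.
SE(β̂₁) = √(MSE/Sₓₓ) = √(5.11111/1483) = 0.0587066.
t = -0.1324 / 0.0587066 = -2.255.
df = n − 2 = 333.
Two-sided p ≈ 0.0248, which is < 0.05, so reject H₀.
There is evidence that weekly hours worked is associated with job satisfaction score.

t = -2.255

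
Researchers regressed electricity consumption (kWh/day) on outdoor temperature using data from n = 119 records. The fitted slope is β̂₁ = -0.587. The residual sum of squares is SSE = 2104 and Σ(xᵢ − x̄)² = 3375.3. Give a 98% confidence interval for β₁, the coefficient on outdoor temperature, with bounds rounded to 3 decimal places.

MSE = SSE/(n − 2) = 2104/117 = 17.9829.
SE(β̂₁) = √(MSE/Sₓₓ) = √(17.9829/3375.3) = 0.0729917.
df = n − 2 = 117.
t* = t_{0.01, 117} = 2.358642.
Margin = t* × SE = 2.358642 × 0.0729917 = 0.17216.
CI: -0.587 ± 0.17216 → (-0.759, -0.415).
With 98% confidence, each one-unit increase in outdoor temperature is associated with a change of between -0.759 and -0.415 kWh/day in electricity consumption.

(-0.759, -0.415)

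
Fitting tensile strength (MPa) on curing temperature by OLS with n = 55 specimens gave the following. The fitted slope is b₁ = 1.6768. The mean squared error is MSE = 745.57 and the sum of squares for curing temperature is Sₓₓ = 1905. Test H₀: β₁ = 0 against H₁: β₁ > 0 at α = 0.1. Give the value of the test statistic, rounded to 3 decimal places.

SE(b₁) = √(MSE/Sₓₓ) = √(745.57/1905) = 0.6256.
t = 1.6768 / 0.6256 = 2.680.
df = n − 2 = 53.
One-sided p ≈ 0.0049, which is < 0.1, so reject H₀.
There is evidence that the true slope on curing temperature is positive.

t = 2.680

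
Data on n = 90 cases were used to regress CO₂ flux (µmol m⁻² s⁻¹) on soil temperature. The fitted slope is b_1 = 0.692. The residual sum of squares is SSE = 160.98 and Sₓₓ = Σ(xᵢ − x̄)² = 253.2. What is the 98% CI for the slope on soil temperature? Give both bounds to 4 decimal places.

(0.4906, 0.8934)

MSE = SSE/(n − 2) = 160.98/88 = 1.82932.
SE(b_1) = √(MSE/Sₓₓ) = √(1.82932/253.2) = 0.0849988.
df = n − 2 = 88.
t* = t_{0.01, 88} = 2.369472.
Margin = t* × SE = 2.369472 × 0.0849988 = 0.201402.
CI: 0.692 ± 0.201402 → (0.4906, 0.8934).
With 98% confidence, each one-unit increase in soil temperature is associated with a change of between 0.4906 and 0.8934 µmol m⁻² s⁻¹ in CO₂ flux.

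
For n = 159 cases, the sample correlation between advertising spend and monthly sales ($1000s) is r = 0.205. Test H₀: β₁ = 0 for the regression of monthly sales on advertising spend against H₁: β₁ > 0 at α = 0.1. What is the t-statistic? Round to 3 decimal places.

t = 2.624

t = r·√(n − 2)/√(1 − r²) = 0.205·√157/√0.957975 = 2.624.
df = n − 2 = 157.
One-sided p ≈ 0.0048, which is < 0.1, so reject H₀.
There is evidence of a linear association between advertising spend and monthly sales.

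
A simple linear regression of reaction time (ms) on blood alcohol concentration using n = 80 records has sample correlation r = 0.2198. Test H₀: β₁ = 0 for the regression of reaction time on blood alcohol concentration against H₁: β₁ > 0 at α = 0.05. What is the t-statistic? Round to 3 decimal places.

t = 1.990

t = r·√(n − 2)/√(1 − r²) = 0.2198·√78/√0.951688 = 1.990.
df = n − 2 = 78.
One-sided p ≈ 0.0251, which is < 0.05, so reject H₀.
There is evidence of a linear association between blood alcohol concentration and reaction time.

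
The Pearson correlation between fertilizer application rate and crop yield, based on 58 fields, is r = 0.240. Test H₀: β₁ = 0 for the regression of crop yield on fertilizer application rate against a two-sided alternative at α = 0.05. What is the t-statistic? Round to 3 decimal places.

t = 1.850

t = r·√(n − 2)/√(1 − r²) = 0.240·√56/√0.9424 = 1.850.
df = n − 2 = 56.
Two-sided p ≈ 0.0696, which is ≥ 0.05, so fail to reject H₀.
The data do not give significant evidence of a linear association between fertilizer application rate and crop yield.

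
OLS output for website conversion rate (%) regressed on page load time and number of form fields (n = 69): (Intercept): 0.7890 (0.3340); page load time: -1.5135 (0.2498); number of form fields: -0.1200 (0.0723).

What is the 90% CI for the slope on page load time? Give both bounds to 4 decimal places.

Read off: b = -1.5135, SE = 0.2498 for page load time.
df = n − k − 1 = 69 − 2 − 1 = 66.
t* = t_{0.05, 66} = 1.668271.
Margin = t* × SE = 1.668271 × 0.2498 = 0.416734.
CI: -1.5135 ± 0.416734 → (-1.9302, -1.0968).

(-1.9302, -1.0968)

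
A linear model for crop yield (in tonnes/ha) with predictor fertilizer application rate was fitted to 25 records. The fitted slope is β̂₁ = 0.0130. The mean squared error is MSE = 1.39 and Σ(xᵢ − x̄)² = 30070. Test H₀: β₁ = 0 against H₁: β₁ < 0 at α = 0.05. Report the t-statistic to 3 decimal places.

SE(β̂₁) = √(MSE/Sₓₓ) = √(1.39/30070) = 0.00679893.
t = 0.0130 / 0.00679893 = 1.912.
df = n − 2 = 23.
One-sided p ≈ 0.9658, which is ≥ 0.05, so fail to reject H₀.
The data do not give significant evidence that the true slope on fertilizer application rate is negative.

t = 1.912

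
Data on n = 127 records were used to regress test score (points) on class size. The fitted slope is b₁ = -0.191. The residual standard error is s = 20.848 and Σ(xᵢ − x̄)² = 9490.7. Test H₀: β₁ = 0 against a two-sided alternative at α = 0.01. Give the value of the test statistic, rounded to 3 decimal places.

SE(b₁) = s/√Sₓₓ = 20.848/√9490.7 = 0.214001.
t = -0.191 / 0.214001 = -0.893.
df = n − 2 = 125.
Two-sided p ≈ 0.3738, which is ≥ 0.01, so fail to reject H₀.
The data do not give significant evidence of an association between class size and test score.

t = -0.893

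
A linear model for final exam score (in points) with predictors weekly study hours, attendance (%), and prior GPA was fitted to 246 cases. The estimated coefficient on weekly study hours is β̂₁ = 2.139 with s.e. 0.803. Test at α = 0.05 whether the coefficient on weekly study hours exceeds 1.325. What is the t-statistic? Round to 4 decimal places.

H₀: β₁ = 1.325 vs H₁: β₁ > 1.325.
t = (β̂₁ − β₁⁰)/SE = (2.139 − 1.325) / 0.803 = 1.0137.
df = n − k − 1 = 246 − 3 − 1 = 242.
One-sided p ≈ 0.1559, which is ≥ 0.05, so fail to reject H₀.
The data do not give significant evidence that the true slope on weekly study hours exceeds 1.325 points per unit, holding the other predictors fixed.

t = 1.0137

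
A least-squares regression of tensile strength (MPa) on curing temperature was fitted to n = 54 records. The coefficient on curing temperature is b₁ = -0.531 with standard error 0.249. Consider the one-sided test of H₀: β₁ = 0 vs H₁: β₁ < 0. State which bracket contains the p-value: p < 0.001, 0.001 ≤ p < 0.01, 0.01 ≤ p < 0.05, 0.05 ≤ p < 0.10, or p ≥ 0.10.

t = -0.531 / 0.249 = -2.133.
df = n − 2 = 54 − 2 = 52.
One-sided p = P(T_{52} < t) ≈ 0.0189.
So 0.01 ≤ p < 0.05.

0.01 ≤ p < 0.05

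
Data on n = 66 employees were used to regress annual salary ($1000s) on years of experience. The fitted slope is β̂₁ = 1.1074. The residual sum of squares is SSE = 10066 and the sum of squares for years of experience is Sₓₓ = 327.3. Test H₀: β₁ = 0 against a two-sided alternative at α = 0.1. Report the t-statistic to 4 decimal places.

MSE = SSE/(n − 2) = 10066/64 = 157.281.
SE(β̂₁) = √(MSE/Sₓₓ) = √(157.281/327.3) = 0.693211.
t = 1.1074 / 0.693211 = 1.5975.
df = n − 2 = 64.
Two-sided p ≈ 0.1151, which is ≥ 0.1, so fail to reject H₀.
The data do not give significant evidence of an association between years of experience and annual salary.

t = 1.5975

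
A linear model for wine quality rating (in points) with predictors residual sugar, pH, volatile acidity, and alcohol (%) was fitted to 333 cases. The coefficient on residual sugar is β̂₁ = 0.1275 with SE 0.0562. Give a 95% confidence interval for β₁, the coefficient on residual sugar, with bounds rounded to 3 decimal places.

df = n − k − 1 = 333 − 4 − 1 = 328.
t* = t_{0.025, 328} = 1.967223.
Margin = t* × SE = 1.967223 × 0.0562 = 0.11056.
CI: 0.1275 ± 0.11056 → (0.017, 0.238).
With 95% confidence, each one-unit increase in residual sugar is associated with a change of between 0.017 and 0.238 points in wine quality rating, holding the other predictors fixed.

(0.017, 0.238)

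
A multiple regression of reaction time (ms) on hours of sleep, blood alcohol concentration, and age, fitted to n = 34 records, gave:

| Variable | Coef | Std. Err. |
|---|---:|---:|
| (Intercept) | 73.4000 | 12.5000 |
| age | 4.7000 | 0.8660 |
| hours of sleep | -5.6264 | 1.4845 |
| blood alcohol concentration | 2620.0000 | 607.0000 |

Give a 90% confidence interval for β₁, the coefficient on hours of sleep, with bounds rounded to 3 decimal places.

(-8.146, -3.107)

Read off: b = -5.6264, SE = 1.4845 for hours of sleep.
df = n − k − 1 = 34 − 3 − 1 = 30.
t* = t_{0.05, 30} = 1.697261.
Margin = t* × SE = 1.697261 × 1.4845 = 2.51958.
CI: -5.6264 ± 2.51958 → (-8.146, -3.107).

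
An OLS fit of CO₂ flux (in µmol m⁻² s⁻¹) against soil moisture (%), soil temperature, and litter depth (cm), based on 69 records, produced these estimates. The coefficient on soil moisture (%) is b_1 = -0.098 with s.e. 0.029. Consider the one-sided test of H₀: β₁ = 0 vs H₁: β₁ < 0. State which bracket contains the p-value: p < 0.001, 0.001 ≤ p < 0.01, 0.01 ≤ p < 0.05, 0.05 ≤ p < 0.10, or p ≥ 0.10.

p < 0.001

t = -0.098 / 0.029 = -3.379.
df = n − k − 1 = 69 − 3 − 1 = 65.
One-sided p = P(T_{65} < t) ≈ 0.0006.
So p < 0.001.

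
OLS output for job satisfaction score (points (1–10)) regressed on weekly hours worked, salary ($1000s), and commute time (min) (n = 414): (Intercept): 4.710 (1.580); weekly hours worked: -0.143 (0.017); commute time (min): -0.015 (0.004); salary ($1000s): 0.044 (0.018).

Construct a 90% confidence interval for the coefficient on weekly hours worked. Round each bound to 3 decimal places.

Read off: b = -0.143, SE = 0.017 for weekly hours worked.
df = n − k − 1 = 414 − 3 − 1 = 410.
t* = t_{0.05, 410} = 1.648579.
Margin = t* × SE = 1.648579 × 0.017 = 0.02803.
CI: -0.143 ± 0.02803 → (-0.171, -0.115).

(-0.171, -0.115)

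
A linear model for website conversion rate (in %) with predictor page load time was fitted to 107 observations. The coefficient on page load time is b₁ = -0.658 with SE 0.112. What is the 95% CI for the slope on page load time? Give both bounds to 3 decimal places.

df = n − 2 = 107 − 2 = 105.
t* = t_{0.025, 105} = 1.982815.
Margin = t* × SE = 1.982815 × 0.112 = 0.22208.
CI: -0.658 ± 0.22208 → (-0.880, -0.436).
With 95% confidence, each one-unit increase in page load time is associated with a change of between -0.880 and -0.436 % in website conversion rate.

(-0.880, -0.436)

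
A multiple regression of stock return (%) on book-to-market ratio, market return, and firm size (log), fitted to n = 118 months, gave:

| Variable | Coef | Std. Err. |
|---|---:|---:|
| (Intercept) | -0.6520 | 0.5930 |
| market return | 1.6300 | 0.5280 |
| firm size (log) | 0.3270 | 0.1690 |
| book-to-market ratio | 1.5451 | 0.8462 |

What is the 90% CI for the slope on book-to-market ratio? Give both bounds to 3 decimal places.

Read off: b = 1.5451, SE = 0.8462 for book-to-market ratio.
df = n − k − 1 = 118 − 3 − 1 = 114.
t* = t_{0.05, 114} = 1.65833.
Margin = t* × SE = 1.65833 × 0.8462 = 1.40328.
CI: 1.5451 ± 1.40328 → (0.142, 2.948).

(0.142, 2.948)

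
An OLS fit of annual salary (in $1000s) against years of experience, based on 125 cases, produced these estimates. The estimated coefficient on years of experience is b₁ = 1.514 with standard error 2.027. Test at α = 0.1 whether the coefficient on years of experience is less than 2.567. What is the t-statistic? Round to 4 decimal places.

H₀: β₁ = 2.567 vs H₁: β₁ < 2.567.
t = (b₁ − β₁⁰)/SE = (1.514 − 2.567) / 2.027 = -0.5195.
df = n − 2 = 125 − 2 = 123.
One-sided p ≈ 0.3022, which is ≥ 0.1, so fail to reject H₀.
The data do not give significant evidence that the true slope on years of experience is below 2.567 $1000s per unit.

t = -0.5195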